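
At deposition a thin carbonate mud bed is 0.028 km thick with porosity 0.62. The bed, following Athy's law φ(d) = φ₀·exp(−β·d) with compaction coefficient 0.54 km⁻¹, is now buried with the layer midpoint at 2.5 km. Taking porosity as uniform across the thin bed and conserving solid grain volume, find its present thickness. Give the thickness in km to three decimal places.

Porosity at 2.5 km: φ = 0.62·exp(−0.54×2.5) = 0.1607
Solid-volume conservation: h(1−φ) = h₀(1−φ₀) ⇒ h = h₀·(1−φ₀)/(1−φ)
h = 0.028 × (1 − 0.62)/(1 − 0.1607) = 0.028 × 0.4528 = 0.0127 km

0.013 km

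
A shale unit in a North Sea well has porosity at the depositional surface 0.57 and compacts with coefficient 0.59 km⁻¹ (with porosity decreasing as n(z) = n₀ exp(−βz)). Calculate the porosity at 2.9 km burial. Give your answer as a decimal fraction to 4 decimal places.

0.1030

n = n₀·exp(−β·z) = 0.57 × exp(−0.59 × 2.9) = 0.57 × exp(−1.711)
  = 0.57 × 0.1807 = 0.1030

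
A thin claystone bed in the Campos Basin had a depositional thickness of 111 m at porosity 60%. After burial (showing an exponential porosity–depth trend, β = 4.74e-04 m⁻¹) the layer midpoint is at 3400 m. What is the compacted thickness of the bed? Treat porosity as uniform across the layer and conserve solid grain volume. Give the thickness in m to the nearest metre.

Working in km (1 km = 1000 m; β in km⁻¹ = β in m⁻¹ × 1000):
Porosity at 3.4 km: n = 0.6·exp(−0.474×3.4) = 0.1197
Solid-volume conservation: h(1−n) = h₀(1−n₀) ⇒ h = h₀·(1−n₀)/(1−n)
h = 0.111 × (1 − 0.6)/(1 − 0.1197) = 0.111 × 0.4544 = 0.0504 km

50 m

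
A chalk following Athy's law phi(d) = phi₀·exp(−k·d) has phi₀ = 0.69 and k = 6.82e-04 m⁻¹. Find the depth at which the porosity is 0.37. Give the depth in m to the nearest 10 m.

910 m

Working in km (1 km = 1000 m; k in km⁻¹ = k in m⁻¹ × 1000):
Invert Athy's law: d = ln(phi₀/phi) / k
d = ln(0.69/0.37) / 0.682 = ln(1.865) / 0.682 = 0.6232 / 0.682 = 0.914 km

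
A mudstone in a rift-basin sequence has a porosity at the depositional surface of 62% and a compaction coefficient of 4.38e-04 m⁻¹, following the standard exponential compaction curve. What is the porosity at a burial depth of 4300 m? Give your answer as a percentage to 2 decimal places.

9.43%

Working in km (1 km = 1000 m; k in km⁻¹ = k in m⁻¹ × 1000):
n = n₀·exp(−k·z) = 0.62 × exp(−0.438 × 4.3) = 0.62 × exp(−1.883)
  = 0.62 × 0.1521 = 0.0943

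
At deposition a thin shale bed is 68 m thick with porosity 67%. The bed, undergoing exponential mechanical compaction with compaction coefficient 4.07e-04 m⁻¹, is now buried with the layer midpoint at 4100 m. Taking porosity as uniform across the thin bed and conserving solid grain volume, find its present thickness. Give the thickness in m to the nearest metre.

26 m

Working in km (1 km = 1000 m; β in km⁻¹ = β in m⁻¹ × 1000):
Porosity at 4.1 km: phi = 0.67·exp(−0.407×4.1) = 0.1263
Solid-volume conservation: h(1−phi) = h₀(1−phi₀) ⇒ h = h₀·(1−phi₀)/(1−phi)
h = 0.068 × (1 − 0.67)/(1 − 0.1263) = 0.068 × 0.3777 = 0.0257 km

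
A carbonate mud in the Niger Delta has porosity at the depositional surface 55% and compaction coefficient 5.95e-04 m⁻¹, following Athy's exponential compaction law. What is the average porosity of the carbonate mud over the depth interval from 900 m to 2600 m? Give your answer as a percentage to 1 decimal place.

20.3%

Working in km (1 km = 1000 m; β in km⁻¹ = β in m⁻¹ × 1000):
⟨n⟩ = (1/(z₂−z₁)) ∫ n₀ e^(−βz) dz = n₀·(e^(−β·z₁) − e^(−β·z₂)) / (β·(z₂−z₁))
e^(−0.595×0.9) = 0.5854; e^(−0.595×2.6) = 0.2129
⟨n⟩ = 0.55 × (0.5854 − 0.2129) / (0.595 × 1.7) = 0.55 × 0.3683 = 0.2025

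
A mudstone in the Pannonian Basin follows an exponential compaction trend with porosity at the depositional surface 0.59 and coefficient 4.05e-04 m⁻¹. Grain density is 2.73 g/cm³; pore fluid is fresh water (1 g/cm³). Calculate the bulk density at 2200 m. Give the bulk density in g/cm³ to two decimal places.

Working in km (1 km = 1000 m; β in km⁻¹ = β in m⁻¹ × 1000):
Porosity at depth: phi = 0.59·exp(−0.405×2.2) = 0.59×0.4102 = 0.2420
Bulk density: ρ_b = (1−phi)ρ_g + phi·ρ_f = 0.7580×2.73 + 0.2420×1
       = 2.069 + 0.242 = 2.311 g/cm³

2.31 g/cm³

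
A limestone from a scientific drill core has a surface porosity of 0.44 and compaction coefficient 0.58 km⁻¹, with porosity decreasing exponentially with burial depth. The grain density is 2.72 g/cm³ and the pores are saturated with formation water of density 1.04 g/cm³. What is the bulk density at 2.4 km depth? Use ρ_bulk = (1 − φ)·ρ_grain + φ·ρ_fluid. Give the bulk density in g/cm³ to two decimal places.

2.54 g/cm³

Porosity at depth: φ = 0.44·exp(−0.58×2.4) = 0.44×0.2486 = 0.1094
Bulk density: ρ_b = (1−φ)ρ_g + φ·ρ_f = 0.8906×2.72 + 0.1094×1.04
       = 2.423 + 0.114 = 2.536 g/cm³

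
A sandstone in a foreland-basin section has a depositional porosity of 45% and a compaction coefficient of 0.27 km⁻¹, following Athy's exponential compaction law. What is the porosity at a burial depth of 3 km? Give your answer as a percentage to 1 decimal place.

n = n₀·exp(−k·d) = 0.45 × exp(−0.27 × 3) = 0.45 × exp(−0.81)
  = 0.45 × 0.4449 = 0.2002

20.0%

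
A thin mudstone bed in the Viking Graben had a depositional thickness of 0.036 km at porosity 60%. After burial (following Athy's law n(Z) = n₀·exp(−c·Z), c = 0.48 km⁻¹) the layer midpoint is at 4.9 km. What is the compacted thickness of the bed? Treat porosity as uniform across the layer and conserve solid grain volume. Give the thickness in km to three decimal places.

Porosity at 4.9 km: n = 0.6·exp(−0.48×4.9) = 0.0571
Solid-volume conservation: h(1−n) = h₀(1−n₀) ⇒ h = h₀·(1−n₀)/(1−n)
h = 0.036 × (1 − 0.6)/(1 − 0.0571) = 0.036 × 0.4242 = 0.0153 km

0.015 km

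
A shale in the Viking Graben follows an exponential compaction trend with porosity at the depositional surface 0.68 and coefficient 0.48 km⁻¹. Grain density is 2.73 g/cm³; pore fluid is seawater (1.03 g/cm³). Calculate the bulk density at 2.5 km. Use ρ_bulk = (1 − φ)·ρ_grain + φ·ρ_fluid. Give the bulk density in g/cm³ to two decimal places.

Porosity at depth: φ = 0.68·exp(−0.48×2.5) = 0.68×0.3012 = 0.2048
Bulk density: ρ_b = (1−φ)ρ_g + φ·ρ_f = 0.7952×2.73 + 0.2048×1.03
       = 2.171 + 0.211 = 2.382 g/cm³

2.38 g/cm³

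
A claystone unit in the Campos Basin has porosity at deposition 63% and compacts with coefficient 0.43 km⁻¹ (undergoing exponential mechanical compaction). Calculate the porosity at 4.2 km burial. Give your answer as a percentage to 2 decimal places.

10.35%

phi = phi₀·exp(−β·d) = 0.63 × exp(−0.43 × 4.2) = 0.63 × exp(−1.806)
  = 0.63 × 0.1643 = 0.1035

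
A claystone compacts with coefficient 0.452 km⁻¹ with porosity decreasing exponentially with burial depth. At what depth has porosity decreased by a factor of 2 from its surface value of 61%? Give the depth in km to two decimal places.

φ/φ₀ = 1/2 ⇒ exp(−β·Z) = 1/2 ⇒ Z = ln(2) / β
Z = 0.6931 / 0.452 = 1.534 km

1.53 km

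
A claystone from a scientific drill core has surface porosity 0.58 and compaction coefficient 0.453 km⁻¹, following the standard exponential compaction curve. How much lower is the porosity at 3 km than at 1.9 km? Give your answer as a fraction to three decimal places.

0.096

phi(1.9) = 0.58·e^(−0.453×1.9) = 0.2453
phi(3) = 0.58·e^(−0.453×3) = 0.1490
Δphi = 0.2453 − 0.1490 = 0.0963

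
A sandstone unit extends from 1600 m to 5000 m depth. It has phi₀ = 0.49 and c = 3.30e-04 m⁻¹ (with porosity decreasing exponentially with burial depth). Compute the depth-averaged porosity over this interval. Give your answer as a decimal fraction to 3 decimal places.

0.174

Working in km (1 km = 1000 m; c in km⁻¹ = c in m⁻¹ × 1000):
⟨phi⟩ = (1/(z₂−z₁)) ∫ phi₀ e^(−cz) dz = phi₀·(e^(−c·z₁) − e^(−c·z₂)) / (c·(z₂−z₁))
e^(−0.33×1.6) = 0.5898; e^(−0.33×5) = 0.1920
⟨phi⟩ = 0.49 × (0.5898 − 0.1920) / (0.33 × 3.4) = 0.49 × 0.3545 = 0.1737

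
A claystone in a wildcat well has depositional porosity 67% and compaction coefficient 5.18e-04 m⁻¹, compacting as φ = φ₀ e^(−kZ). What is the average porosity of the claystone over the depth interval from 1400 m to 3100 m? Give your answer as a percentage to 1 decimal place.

Working in km (1 km = 1000 m; k in km⁻¹ = k in m⁻¹ × 1000):
⟨φ⟩ = (1/(Z₂−Z₁)) ∫ φ₀ e^(−kZ) dZ = φ₀·(e^(−k·Z₁) − e^(−k·Z₂)) / (k·(Z₂−Z₁))
e^(−0.518×1.4) = 0.4842; e^(−0.518×3.1) = 0.2007
⟨φ⟩ = 0.67 × (0.4842 − 0.2007) / (0.518 × 1.7) = 0.67 × 0.3219 = 0.2157

21.6%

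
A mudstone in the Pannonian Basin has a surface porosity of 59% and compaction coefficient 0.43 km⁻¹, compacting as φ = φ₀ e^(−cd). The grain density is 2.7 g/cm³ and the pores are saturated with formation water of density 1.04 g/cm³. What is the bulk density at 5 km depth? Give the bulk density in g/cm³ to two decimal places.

Porosity at depth: φ = 0.59·exp(−0.43×5) = 0.59×0.1165 = 0.0687
Bulk density: ρ_b = (1−φ)ρ_g + φ·ρ_f = 0.9313×2.7 + 0.0687×1.04
       = 2.514 + 0.071 = 2.586 g/cm³

2.59 g/cm³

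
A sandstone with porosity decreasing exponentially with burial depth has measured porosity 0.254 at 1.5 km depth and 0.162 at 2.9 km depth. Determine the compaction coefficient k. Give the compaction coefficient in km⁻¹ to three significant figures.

0.321 km⁻¹

Athy: φ(Z) = φ₀ e^(−kZ) ⇒ φ₁/φ₂ = e^{k(Z₂−Z₁)} ⇒ k = ln(φ₁/φ₂)/(Z₂−Z₁)
k = ln(0.254/0.162) / (2.9 − 1.5) = ln(1.568) / 1.4 = 0.4497 / 1.4 = 0.3212 km⁻¹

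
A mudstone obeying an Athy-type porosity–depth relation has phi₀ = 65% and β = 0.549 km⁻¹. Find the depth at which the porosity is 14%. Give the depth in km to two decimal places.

Invert Athy's law: d = ln(phi₀/phi) / β
d = ln(0.65/0.14) / 0.549 = ln(4.643) / 0.549 = 1.5353 / 0.549 = 2.797 km

2.80 km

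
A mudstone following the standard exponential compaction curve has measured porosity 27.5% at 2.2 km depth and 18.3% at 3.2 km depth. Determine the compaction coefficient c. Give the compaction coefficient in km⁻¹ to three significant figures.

Athy: φ(Z) = φ₀ e^(−cZ) ⇒ φ₁/φ₂ = e^{c(Z₂−Z₁)} ⇒ c = ln(φ₁/φ₂)/(Z₂−Z₁)
c = ln(0.275/0.183) / (3.2 − 2.2) = ln(1.503) / 1 = 0.4073 / 1 = 0.4073 km⁻¹

0.407 km⁻¹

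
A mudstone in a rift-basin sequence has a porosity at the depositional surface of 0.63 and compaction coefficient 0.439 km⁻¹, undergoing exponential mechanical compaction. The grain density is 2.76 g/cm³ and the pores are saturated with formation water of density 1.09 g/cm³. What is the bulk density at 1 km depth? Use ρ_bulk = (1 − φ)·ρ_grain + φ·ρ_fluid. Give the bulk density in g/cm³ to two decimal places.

2.08 g/cm³

Porosity at depth: φ = 0.63·exp(−0.439×1) = 0.63×0.6447 = 0.4061
Bulk density: ρ_b = (1−φ)ρ_g + φ·ρ_f = 0.5939×2.76 + 0.4061×1.09
       = 1.639 + 0.443 = 2.082 g/cm³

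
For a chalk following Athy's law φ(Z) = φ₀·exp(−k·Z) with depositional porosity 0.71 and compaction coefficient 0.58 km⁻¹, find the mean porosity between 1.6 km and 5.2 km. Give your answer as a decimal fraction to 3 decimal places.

0.118

⟨φ⟩ = (1/(Z₂−Z₁)) ∫ φ₀ e^(−kZ) dZ = φ₀·(e^(−k·Z₁) − e^(−k·Z₂)) / (k·(Z₂−Z₁))
e^(−0.58×1.6) = 0.3953; e^(−0.58×5.2) = 0.0490
⟨φ⟩ = 0.71 × (0.3953 − 0.0490) / (0.58 × 3.6) = 0.71 × 0.1659 = 0.1178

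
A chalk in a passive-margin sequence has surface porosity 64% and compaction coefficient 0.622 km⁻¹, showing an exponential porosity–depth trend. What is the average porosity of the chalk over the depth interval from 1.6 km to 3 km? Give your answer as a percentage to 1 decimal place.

15.8%

⟨φ⟩ = (1/(d₂−d₁)) ∫ φ₀ e^(−kd) dd = φ₀·(e^(−k·d₁) − e^(−k·d₂)) / (k·(d₂−d₁))
e^(−0.622×1.6) = 0.3696; e^(−0.622×3) = 0.1547
⟨φ⟩ = 0.64 × (0.3696 − 0.1547) / (0.622 × 1.4) = 0.64 × 0.2468 = 0.1579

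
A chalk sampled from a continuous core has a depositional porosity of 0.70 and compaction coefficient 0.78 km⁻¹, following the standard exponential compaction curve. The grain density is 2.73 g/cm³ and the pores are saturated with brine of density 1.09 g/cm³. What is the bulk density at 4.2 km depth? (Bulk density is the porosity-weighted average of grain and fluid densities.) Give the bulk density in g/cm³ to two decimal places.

Porosity at depth: φ = 0.7·exp(−0.78×4.2) = 0.7×0.0378 = 0.0264
Bulk density: ρ_b = (1−φ)ρ_g + φ·ρ_f = 0.9736×2.73 + 0.0264×1.09
       = 2.658 + 0.029 = 2.687 g/cm³

2.69 g/cm³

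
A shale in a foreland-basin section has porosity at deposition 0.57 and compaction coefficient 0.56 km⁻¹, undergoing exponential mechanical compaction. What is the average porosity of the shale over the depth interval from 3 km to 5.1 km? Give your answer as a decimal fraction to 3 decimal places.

0.062

⟨φ⟩ = (1/(Z₂−Z₁)) ∫ φ₀ e^(−βZ) dZ = φ₀·(e^(−β·Z₁) − e^(−β·Z₂)) / (β·(Z₂−Z₁))
e^(−0.56×3) = 0.1864; e^(−0.56×5.1) = 0.0575
⟨φ⟩ = 0.57 × (0.1864 − 0.0575) / (0.56 × 2.1) = 0.57 × 0.1096 = 0.0625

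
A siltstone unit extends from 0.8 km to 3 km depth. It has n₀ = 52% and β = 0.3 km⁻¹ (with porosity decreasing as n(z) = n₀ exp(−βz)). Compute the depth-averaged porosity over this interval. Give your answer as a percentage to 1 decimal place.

⟨n⟩ = (1/(z₂−z₁)) ∫ n₀ e^(−βz) dz = n₀·(e^(−β·z₁) − e^(−β·z₂)) / (β·(z₂−z₁))
e^(−0.3×0.8) = 0.7866; e^(−0.3×3) = 0.4066
⟨n⟩ = 0.52 × (0.7866 − 0.4066) / (0.3 × 2.2) = 0.52 × 0.5758 = 0.2994

29.9%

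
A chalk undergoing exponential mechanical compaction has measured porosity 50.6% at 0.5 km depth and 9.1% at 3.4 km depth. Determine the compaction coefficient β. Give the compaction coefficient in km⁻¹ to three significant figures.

Athy: φ(z) = φ₀ e^(−βz) ⇒ φ₁/φ₂ = e^{β(z₂−z₁)} ⇒ β = ln(φ₁/φ₂)/(z₂−z₁)
β = ln(0.506/0.091) / (3.4 − 0.5) = ln(5.56) / 2.9 = 1.7157 / 2.9 = 0.5916 km⁻¹

0.592 km⁻¹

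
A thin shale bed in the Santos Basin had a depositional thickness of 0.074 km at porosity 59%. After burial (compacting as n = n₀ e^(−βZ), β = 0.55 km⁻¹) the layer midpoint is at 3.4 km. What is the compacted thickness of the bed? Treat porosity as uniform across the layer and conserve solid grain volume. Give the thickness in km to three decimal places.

Porosity at 3.4 km: n = 0.59·exp(−0.55×3.4) = 0.0909
Solid-volume conservation: h(1−n) = h₀(1−n₀) ⇒ h = h₀·(1−n₀)/(1−n)
h = 0.074 × (1 − 0.59)/(1 − 0.0909) = 0.074 × 0.4510 = 0.0334 km

0.033 km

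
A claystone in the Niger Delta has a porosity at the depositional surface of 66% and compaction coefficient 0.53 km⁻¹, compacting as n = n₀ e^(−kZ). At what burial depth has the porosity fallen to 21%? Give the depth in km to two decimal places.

2.16 km

Invert Athy's law: Z = ln(n₀/n) / k
Z = ln(0.66/0.21) / 0.53 = ln(3.143) / 0.53 = 1.1451 / 0.53 = 2.161 km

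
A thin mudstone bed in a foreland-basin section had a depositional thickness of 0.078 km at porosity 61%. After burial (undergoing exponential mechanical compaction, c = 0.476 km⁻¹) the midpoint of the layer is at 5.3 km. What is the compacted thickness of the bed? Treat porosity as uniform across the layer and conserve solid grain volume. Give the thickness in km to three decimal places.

Porosity at 5.3 km: n = 0.61·exp(−0.476×5.3) = 0.0489
Solid-volume conservation: h(1−n) = h₀(1−n₀) ⇒ h = h₀·(1−n₀)/(1−n)
h = 0.078 × (1 − 0.61)/(1 − 0.0489) = 0.078 × 0.4101 = 0.0320 km

0.032 km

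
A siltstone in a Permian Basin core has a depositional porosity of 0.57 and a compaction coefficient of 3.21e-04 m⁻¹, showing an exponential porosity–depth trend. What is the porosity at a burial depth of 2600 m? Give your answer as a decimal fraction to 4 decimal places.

0.2474

Working in km (1 km = 1000 m; k in km⁻¹ = k in m⁻¹ × 1000):
phi = phi₀·exp(−k·Z) = 0.57 × exp(−0.321 × 2.6) = 0.57 × exp(−0.8346)
  = 0.57 × 0.4340 = 0.2474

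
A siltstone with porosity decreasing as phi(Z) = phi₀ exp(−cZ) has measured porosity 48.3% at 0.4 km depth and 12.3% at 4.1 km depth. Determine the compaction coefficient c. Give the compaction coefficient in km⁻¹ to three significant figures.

Athy: phi(Z) = phi₀ e^(−cZ) ⇒ phi₁/phi₂ = e^{c(Z₂−Z₁)} ⇒ c = ln(phi₁/phi₂)/(Z₂−Z₁)
c = ln(0.483/0.123) / (4.1 − 0.4) = ln(3.927) / 3.7 = 1.3678 / 3.7 = 0.3697 km⁻¹

0.370 km⁻¹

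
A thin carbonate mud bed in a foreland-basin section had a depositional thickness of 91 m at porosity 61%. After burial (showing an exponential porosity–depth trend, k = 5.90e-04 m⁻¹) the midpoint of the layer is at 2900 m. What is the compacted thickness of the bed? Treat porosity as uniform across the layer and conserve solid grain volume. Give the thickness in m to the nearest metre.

Working in km (1 km = 1000 m; k in km⁻¹ = k in m⁻¹ × 1000):
Porosity at 2.9 km: phi = 0.61·exp(−0.59×2.9) = 0.1102
Solid-volume conservation: h(1−phi) = h₀(1−phi₀) ⇒ h = h₀·(1−phi₀)/(1−phi)
h = 0.091 × (1 − 0.61)/(1 − 0.1102) = 0.091 × 0.4383 = 0.0399 km

40 m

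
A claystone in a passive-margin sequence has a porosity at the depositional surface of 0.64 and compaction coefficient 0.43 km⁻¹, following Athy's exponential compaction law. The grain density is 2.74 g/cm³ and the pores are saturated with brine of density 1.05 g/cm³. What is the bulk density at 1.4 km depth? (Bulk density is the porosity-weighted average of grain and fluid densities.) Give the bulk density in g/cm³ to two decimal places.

2.15 g/cm³

Porosity at depth: phi = 0.64·exp(−0.43×1.4) = 0.64×0.5477 = 0.3505
Bulk density: ρ_b = (1−phi)ρ_g + phi·ρ_f = 0.6495×2.74 + 0.3505×1.05
       = 1.780 + 0.368 = 2.148 g/cm³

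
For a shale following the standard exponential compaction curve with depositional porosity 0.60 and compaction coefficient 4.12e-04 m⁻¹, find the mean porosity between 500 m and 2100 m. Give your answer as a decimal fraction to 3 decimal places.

0.358

Working in km (1 km = 1000 m; k in km⁻¹ = k in m⁻¹ × 1000):
⟨phi⟩ = (1/(Z₂−Z₁)) ∫ phi₀ e^(−kZ) dZ = phi₀·(e^(−k·Z₁) − e^(−k·Z₂)) / (k·(Z₂−Z₁))
e^(−0.412×0.5) = 0.8138; e^(−0.412×2.1) = 0.4210
⟨phi⟩ = 0.6 × (0.8138 − 0.4210) / (0.412 × 1.6) = 0.6 × 0.5960 = 0.3576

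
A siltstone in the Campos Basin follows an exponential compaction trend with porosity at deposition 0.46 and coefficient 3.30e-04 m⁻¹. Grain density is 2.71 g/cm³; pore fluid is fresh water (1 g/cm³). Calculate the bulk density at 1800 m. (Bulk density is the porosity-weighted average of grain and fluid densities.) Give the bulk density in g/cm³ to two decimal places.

Working in km (1 km = 1000 m; k in km⁻¹ = k in m⁻¹ × 1000):
Porosity at depth: φ = 0.46·exp(−0.33×1.8) = 0.46×0.5521 = 0.2540
Bulk density: ρ_b = (1−φ)ρ_g + φ·ρ_f = 0.7460×2.71 + 0.2540×1
       = 2.022 + 0.254 = 2.276 g/cm³

2.28 g/cm³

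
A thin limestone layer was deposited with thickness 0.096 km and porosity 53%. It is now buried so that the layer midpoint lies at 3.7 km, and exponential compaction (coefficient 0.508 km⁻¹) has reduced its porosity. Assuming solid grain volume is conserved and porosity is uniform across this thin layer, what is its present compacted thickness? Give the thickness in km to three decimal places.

0.049 km

Porosity at 3.7 km: n = 0.53·exp(−0.508×3.7) = 0.0809
Solid-volume conservation: h(1−n) = h₀(1−n₀) ⇒ h = h₀·(1−n₀)/(1−n)
h = 0.096 × (1 − 0.53)/(1 − 0.0809) = 0.096 × 0.5114 = 0.0491 km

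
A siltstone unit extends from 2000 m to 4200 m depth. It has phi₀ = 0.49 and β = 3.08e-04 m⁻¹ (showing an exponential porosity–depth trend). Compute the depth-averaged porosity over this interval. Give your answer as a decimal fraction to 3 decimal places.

0.192

Working in km (1 km = 1000 m; β in km⁻¹ = β in m⁻¹ × 1000):
⟨phi⟩ = (1/(Z₂−Z₁)) ∫ phi₀ e^(−βZ) dZ = phi₀·(e^(−β·Z₁) − e^(−β·Z₂)) / (β·(Z₂−Z₁))
e^(−0.308×2) = 0.5401; e^(−0.308×4.2) = 0.2743
⟨phi⟩ = 0.49 × (0.5401 − 0.2743) / (0.308 × 2.2) = 0.49 × 0.3923 = 0.1922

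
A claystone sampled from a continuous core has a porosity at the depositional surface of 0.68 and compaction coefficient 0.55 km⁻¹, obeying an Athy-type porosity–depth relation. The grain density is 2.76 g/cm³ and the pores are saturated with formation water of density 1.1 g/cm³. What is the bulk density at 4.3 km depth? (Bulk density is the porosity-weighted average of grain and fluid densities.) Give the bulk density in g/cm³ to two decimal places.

2.65 g/cm³

Porosity at depth: n = 0.68·exp(−0.55×4.3) = 0.68×0.0939 = 0.0639
Bulk density: ρ_b = (1−n)ρ_g + n·ρ_f = 0.9361×2.76 + 0.0639×1.1
       = 2.584 + 0.070 = 2.654 g/cm³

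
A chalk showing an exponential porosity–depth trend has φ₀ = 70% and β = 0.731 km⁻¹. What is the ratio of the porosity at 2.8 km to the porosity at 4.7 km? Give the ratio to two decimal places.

4.01

φ(z₁)/φ(z₂) = e^(−β·z₁)/e^(−β·z₂) = e^{β(z₂−z₁)}
= exp(0.731 × 1.9) = exp(1.389) = 4.0104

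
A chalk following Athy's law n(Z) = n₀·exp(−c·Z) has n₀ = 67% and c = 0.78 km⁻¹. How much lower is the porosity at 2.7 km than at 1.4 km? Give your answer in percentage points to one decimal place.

14.3 percentage points

n(1.4) = 0.67·e^(−0.78×1.4) = 0.2248
n(2.7) = 0.67·e^(−0.78×2.7) = 0.0816
Δn = 0.2248 − 0.0816 = 0.1433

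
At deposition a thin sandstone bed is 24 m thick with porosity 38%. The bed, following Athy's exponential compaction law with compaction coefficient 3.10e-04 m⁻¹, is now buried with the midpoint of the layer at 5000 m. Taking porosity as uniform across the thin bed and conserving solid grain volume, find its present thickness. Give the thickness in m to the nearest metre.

16 m

Working in km (1 km = 1000 m; k in km⁻¹ = k in m⁻¹ × 1000):
Porosity at 5 km: φ = 0.38·exp(−0.31×5) = 0.0807
Solid-volume conservation: h(1−φ) = h₀(1−φ₀) ⇒ h = h₀·(1−φ₀)/(1−φ)
h = 0.024 × (1 − 0.38)/(1 − 0.0807) = 0.024 × 0.6744 = 0.0162 km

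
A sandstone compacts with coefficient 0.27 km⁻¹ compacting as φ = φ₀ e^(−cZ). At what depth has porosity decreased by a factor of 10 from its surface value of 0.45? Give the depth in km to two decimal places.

8.53 km

φ/φ₀ = 1/10 ⇒ exp(−c·Z) = 1/10 ⇒ Z = ln(10) / c
Z = 2.3026 / 0.27 = 8.528 km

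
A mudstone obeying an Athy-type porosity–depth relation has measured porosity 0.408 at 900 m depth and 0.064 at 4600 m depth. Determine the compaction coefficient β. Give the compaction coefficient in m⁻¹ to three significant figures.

Working in km (1 km = 1000 m; β in km⁻¹ = β in m⁻¹ × 1000):
Athy: n(d) = n₀ e^(−βd) ⇒ n₁/n₂ = e^{β(d₂−d₁)} ⇒ β = ln(n₁/n₂)/(d₂−d₁)
β = ln(0.408/0.064) / (4.6 − 0.9) = ln(6.375) / 3.7 = 1.8524 / 3.7 = 0.5006 km⁻¹

0.000501 m⁻¹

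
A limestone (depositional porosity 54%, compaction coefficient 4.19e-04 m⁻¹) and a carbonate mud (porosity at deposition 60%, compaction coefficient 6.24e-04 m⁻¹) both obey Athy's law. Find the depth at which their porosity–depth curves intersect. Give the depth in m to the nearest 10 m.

510 m

Working in km (1 km = 1000 m; k in km⁻¹ = k in m⁻¹ × 1000):
Set phi₀ₐ e^(−kₐz) = phi₀ᵦ e^(−kᵦz) ⇒ ln(phi₀ₐ/phi₀ᵦ) = (kₐ − kᵦ)·z
z = ln(0.54/0.6) / (0.419 − 0.624) = -0.1054 / -0.205 = 0.514 km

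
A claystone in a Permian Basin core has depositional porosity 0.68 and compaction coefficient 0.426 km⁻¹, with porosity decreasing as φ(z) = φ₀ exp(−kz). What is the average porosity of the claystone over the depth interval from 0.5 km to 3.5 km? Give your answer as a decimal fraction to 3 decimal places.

⟨φ⟩ = (1/(z₂−z₁)) ∫ φ₀ e^(−kz) dz = φ₀·(e^(−k·z₁) − e^(−k·z₂)) / (k·(z₂−z₁))
e^(−0.426×0.5) = 0.8082; e^(−0.426×3.5) = 0.2251
⟨φ⟩ = 0.68 × (0.8082 − 0.2251) / (0.426 × 3) = 0.68 × 0.4562 = 0.3102

0.310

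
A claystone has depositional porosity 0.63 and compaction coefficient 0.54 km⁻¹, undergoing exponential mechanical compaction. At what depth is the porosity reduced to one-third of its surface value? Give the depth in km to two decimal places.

2.03 km

phi/phi₀ = 1/3 ⇒ exp(−k·z) = 1/3 ⇒ z = ln(3) / k
z = 1.0986 / 0.54 = 2.034 km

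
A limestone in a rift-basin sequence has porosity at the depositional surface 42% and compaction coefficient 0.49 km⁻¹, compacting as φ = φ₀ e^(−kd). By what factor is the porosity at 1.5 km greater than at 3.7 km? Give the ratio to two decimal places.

2.94

φ(d₁)/φ(d₂) = e^(−k·d₁)/e^(−k·d₂) = e^{k(d₂−d₁)}
= exp(0.49 × 2.2) = exp(1.078) = 2.9388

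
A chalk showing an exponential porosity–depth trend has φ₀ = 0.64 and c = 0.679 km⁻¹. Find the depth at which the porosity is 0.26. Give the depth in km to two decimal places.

Invert Athy's law: z = ln(φ₀/φ) / c
z = ln(0.64/0.26) / 0.679 = ln(2.462) / 0.679 = 0.9008 / 0.679 = 1.327 km

1.33 km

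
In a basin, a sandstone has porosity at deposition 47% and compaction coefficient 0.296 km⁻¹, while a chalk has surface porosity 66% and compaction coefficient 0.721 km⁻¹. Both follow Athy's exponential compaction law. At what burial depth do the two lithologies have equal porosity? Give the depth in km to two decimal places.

0.80 km

Set phi₀ₐ e^(−kₐz) = phi₀ᵦ e^(−kᵦz) ⇒ ln(phi₀ₐ/phi₀ᵦ) = (kₐ − kᵦ)·z
z = ln(0.47/0.66) / (0.296 − 0.721) = -0.3395 / -0.425 = 0.799 km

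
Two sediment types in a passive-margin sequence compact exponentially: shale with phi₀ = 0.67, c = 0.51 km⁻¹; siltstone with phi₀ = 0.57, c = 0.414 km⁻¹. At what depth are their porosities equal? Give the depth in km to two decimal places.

1.68 km

Set phi₀ₐ e^(−cₐz) = phi₀ᵦ e^(−cᵦz) ⇒ ln(phi₀ₐ/phi₀ᵦ) = (cₐ − cᵦ)·z
z = ln(0.67/0.57) / (0.51 − 0.414) = 0.1616 / 0.096 = 1.684 km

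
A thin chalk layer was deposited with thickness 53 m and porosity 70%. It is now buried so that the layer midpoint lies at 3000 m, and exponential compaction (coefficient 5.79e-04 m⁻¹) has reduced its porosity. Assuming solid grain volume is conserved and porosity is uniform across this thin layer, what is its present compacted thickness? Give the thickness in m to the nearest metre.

Working in km (1 km = 1000 m; k in km⁻¹ = k in m⁻¹ × 1000):
Porosity at 3 km: n = 0.7·exp(−0.579×3) = 0.1232
Solid-volume conservation: h(1−n) = h₀(1−n₀) ⇒ h = h₀·(1−n₀)/(1−n)
h = 0.053 × (1 − 0.7)/(1 − 0.1232) = 0.053 × 0.3422 = 0.0181 km

18 m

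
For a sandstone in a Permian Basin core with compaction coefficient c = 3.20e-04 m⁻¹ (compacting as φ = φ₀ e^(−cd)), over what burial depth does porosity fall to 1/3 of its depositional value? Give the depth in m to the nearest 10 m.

3430 m

Working in km (1 km = 1000 m; c in km⁻¹ = c in m⁻¹ × 1000):
φ/φ₀ = 1/3 ⇒ exp(−c·d) = 1/3 ⇒ d = ln(3) / c
d = 1.0986 / 0.32 = 3.433 km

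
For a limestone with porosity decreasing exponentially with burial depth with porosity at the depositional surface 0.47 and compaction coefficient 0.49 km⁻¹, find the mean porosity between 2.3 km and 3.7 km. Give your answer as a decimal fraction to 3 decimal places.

⟨phi⟩ = (1/(z₂−z₁)) ∫ phi₀ e^(−kz) dz = phi₀·(e^(−k·z₁) − e^(−k·z₂)) / (k·(z₂−z₁))
e^(−0.49×2.3) = 0.3240; e^(−0.49×3.7) = 0.1632
⟨phi⟩ = 0.47 × (0.3240 − 0.1632) / (0.49 × 1.4) = 0.47 × 0.2345 = 0.1102

0.110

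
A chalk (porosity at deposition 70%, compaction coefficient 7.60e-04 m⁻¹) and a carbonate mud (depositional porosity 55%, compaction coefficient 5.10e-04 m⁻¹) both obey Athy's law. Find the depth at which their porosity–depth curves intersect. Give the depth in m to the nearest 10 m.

Working in km (1 km = 1000 m; k in km⁻¹ = k in m⁻¹ × 1000):
Set phi₀ₐ e^(−kₐd) = phi₀ᵦ e^(−kᵦd) ⇒ ln(phi₀ₐ/phi₀ᵦ) = (kₐ − kᵦ)·d
d = ln(0.7/0.55) / (0.76 − 0.51) = 0.2412 / 0.25 = 0.965 km

960 m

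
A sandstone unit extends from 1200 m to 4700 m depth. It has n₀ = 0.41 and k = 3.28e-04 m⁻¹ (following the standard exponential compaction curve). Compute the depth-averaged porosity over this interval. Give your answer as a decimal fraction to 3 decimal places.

0.164

Working in km (1 km = 1000 m; k in km⁻¹ = k in m⁻¹ × 1000):
⟨n⟩ = (1/(d₂−d₁)) ∫ n₀ e^(−kd) dd = n₀·(e^(−k·d₁) − e^(−k·d₂)) / (k·(d₂−d₁))
e^(−0.328×1.2) = 0.6746; e^(−0.328×4.7) = 0.2140
⟨n⟩ = 0.41 × (0.6746 − 0.2140) / (0.328 × 3.5) = 0.41 × 0.4012 = 0.1645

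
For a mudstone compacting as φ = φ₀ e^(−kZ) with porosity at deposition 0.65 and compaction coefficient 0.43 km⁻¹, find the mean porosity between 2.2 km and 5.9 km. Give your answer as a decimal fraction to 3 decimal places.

⟨φ⟩ = (1/(Z₂−Z₁)) ∫ φ₀ e^(−kZ) dZ = φ₀·(e^(−k·Z₁) − e^(−k·Z₂)) / (k·(Z₂−Z₁))
e^(−0.43×2.2) = 0.3883; e^(−0.43×5.9) = 0.0791
⟨φ⟩ = 0.65 × (0.3883 − 0.0791) / (0.43 × 3.7) = 0.65 × 0.1943 = 0.1263

0.126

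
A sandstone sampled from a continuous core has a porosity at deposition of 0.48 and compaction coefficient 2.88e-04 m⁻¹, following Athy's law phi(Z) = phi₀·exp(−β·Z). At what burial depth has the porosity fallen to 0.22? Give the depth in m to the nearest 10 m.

Working in km (1 km = 1000 m; β in km⁻¹ = β in m⁻¹ × 1000):
Invert Athy's law: Z = ln(phi₀/phi) / β
Z = ln(0.48/0.22) / 0.288 = ln(2.182) / 0.288 = 0.7802 / 0.288 = 2.709 km

2710 m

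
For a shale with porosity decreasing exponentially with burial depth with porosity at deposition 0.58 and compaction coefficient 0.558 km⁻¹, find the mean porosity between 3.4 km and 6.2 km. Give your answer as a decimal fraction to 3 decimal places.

0.044

⟨n⟩ = (1/(Z₂−Z₁)) ∫ n₀ e^(−βZ) dZ = n₀·(e^(−β·Z₁) − e^(−β·Z₂)) / (β·(Z₂−Z₁))
e^(−0.558×3.4) = 0.1500; e^(−0.558×6.2) = 0.0314
⟨n⟩ = 0.58 × (0.1500 − 0.0314) / (0.558 × 2.8) = 0.58 × 0.0759 = 0.0440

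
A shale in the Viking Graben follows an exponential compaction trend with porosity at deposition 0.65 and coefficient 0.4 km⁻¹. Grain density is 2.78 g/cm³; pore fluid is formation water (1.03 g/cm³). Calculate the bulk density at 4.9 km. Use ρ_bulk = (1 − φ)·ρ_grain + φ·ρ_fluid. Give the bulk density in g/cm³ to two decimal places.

Porosity at depth: phi = 0.65·exp(−0.4×4.9) = 0.65×0.1409 = 0.0916
Bulk density: ρ_b = (1−phi)ρ_g + phi·ρ_f = 0.9084×2.78 + 0.0916×1.03
       = 2.525 + 0.094 = 2.620 g/cm³

2.62 g/cm³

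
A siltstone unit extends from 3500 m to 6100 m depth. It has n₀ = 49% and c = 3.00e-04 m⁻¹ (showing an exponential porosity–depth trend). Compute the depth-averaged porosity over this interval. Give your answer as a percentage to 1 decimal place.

11.9%

Working in km (1 km = 1000 m; c in km⁻¹ = c in m⁻¹ × 1000):
⟨n⟩ = (1/(z₂−z₁)) ∫ n₀ e^(−cz) dz = n₀·(e^(−c·z₁) − e^(−c·z₂)) / (c·(z₂−z₁))
e^(−0.3×3.5) = 0.3499; e^(−0.3×6.1) = 0.1604
⟨n⟩ = 0.49 × (0.3499 − 0.1604) / (0.3 × 2.6) = 0.49 × 0.2430 = 0.1191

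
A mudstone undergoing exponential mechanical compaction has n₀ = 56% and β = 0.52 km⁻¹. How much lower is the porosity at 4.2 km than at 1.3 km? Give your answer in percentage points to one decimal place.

22.2 percentage points

n(1.3) = 0.56·e^(−0.52×1.3) = 0.2848
n(4.2) = 0.56·e^(−0.52×4.2) = 0.0631
Δn = 0.2848 − 0.0631 = 0.2218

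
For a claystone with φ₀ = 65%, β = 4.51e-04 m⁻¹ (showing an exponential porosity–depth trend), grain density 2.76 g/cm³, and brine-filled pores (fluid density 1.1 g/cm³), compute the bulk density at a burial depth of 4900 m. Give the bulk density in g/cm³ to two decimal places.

Working in km (1 km = 1000 m; β in km⁻¹ = β in m⁻¹ × 1000):
Porosity at depth: φ = 0.65·exp(−0.451×4.9) = 0.65×0.1097 = 0.0713
Bulk density: ρ_b = (1−φ)ρ_g + φ·ρ_f = 0.9287×2.76 + 0.0713×1.1
       = 2.563 + 0.078 = 2.642 g/cm³

2.64 g/cm³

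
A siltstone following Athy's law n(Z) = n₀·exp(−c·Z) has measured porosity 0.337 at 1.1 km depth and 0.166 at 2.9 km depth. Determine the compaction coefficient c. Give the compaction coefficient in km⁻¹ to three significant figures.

Athy: n(Z) = n₀ e^(−cZ) ⇒ n₁/n₂ = e^{c(Z₂−Z₁)} ⇒ c = ln(n₁/n₂)/(Z₂−Z₁)
c = ln(0.337/0.166) / (2.9 − 1.1) = ln(2.03) / 1.8 = 0.7081 / 1.8 = 0.3934 km⁻¹

0.393 km⁻¹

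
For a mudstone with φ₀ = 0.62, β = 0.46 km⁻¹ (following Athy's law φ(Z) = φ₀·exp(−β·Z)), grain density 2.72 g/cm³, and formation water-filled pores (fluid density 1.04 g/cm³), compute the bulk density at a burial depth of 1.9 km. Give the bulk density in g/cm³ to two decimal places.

Porosity at depth: φ = 0.62·exp(−0.46×1.9) = 0.62×0.4173 = 0.2587
Bulk density: ρ_b = (1−φ)ρ_g + φ·ρ_f = 0.7413×2.72 + 0.2587×1.04
       = 2.016 + 0.269 = 2.285 g/cm³

2.29 g/cm³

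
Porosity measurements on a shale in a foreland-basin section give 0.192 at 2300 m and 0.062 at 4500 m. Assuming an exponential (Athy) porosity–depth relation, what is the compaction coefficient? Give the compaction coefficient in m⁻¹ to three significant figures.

0.000514 m⁻¹

Working in km (1 km = 1000 m; k in km⁻¹ = k in m⁻¹ × 1000):
Athy: phi(Z) = phi₀ e^(−kZ) ⇒ phi₁/phi₂ = e^{k(Z₂−Z₁)} ⇒ k = ln(phi₁/phi₂)/(Z₂−Z₁)
k = ln(0.192/0.062) / (4.5 − 2.3) = ln(3.097) / 2.2 = 1.1304 / 2.2 = 0.5138 km⁻¹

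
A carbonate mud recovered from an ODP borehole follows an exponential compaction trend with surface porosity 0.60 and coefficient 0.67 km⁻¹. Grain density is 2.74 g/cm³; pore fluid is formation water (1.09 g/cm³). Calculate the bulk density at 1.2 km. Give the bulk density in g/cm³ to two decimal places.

2.30 g/cm³

Porosity at depth: n = 0.6·exp(−0.67×1.2) = 0.6×0.4475 = 0.2685
Bulk density: ρ_b = (1−n)ρ_g + n·ρ_f = 0.7315×2.74 + 0.2685×1.09
       = 2.004 + 0.293 = 2.297 g/cm³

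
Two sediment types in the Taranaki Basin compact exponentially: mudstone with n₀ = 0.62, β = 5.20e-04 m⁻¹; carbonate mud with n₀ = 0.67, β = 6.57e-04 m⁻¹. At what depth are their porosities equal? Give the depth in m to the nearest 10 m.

Working in km (1 km = 1000 m; β in km⁻¹ = β in m⁻¹ × 1000):
Set n₀ₐ e^(−βₐZ) = n₀ᵦ e^(−βᵦZ) ⇒ ln(n₀ₐ/n₀ᵦ) = (βₐ − βᵦ)·Z
Z = ln(0.62/0.67) / (0.52 − 0.657) = -0.0776 / -0.137 = 0.566 km

570 m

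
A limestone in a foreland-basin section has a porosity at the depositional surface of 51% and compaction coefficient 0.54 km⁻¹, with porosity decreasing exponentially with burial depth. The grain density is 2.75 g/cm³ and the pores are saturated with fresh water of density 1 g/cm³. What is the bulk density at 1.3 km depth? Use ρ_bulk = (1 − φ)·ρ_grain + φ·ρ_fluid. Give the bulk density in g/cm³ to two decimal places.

Porosity at depth: φ = 0.51·exp(−0.54×1.3) = 0.51×0.4956 = 0.2528
Bulk density: ρ_b = (1−φ)ρ_g + φ·ρ_f = 0.7472×2.75 + 0.2528×1
       = 2.055 + 0.253 = 2.308 g/cm³

2.31 g/cm³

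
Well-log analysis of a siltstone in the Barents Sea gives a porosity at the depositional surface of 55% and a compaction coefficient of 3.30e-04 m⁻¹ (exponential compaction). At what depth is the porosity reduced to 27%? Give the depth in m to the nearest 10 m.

2160 m

Working in km (1 km = 1000 m; k in km⁻¹ = k in m⁻¹ × 1000):
Invert Athy's law: Z = ln(phi₀/phi) / k
Z = ln(0.55/0.27) / 0.33 = ln(2.037) / 0.33 = 0.7115 / 0.33 = 2.156 km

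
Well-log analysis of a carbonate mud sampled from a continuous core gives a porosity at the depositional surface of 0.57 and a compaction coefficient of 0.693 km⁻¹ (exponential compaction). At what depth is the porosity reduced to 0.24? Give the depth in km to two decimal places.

Invert Athy's law: d = ln(φ₀/φ) / β
d = ln(0.57/0.24) / 0.693 = ln(2.375) / 0.693 = 0.8650 / 0.693 = 1.248 km

1.25 km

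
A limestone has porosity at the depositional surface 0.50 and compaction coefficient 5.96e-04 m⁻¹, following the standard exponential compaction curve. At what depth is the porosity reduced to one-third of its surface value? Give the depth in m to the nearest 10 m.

Working in km (1 km = 1000 m; k in km⁻¹ = k in m⁻¹ × 1000):
φ/φ₀ = 1/3 ⇒ exp(−k·Z) = 1/3 ⇒ Z = ln(3) / k
Z = 1.0986 / 0.596 = 1.843 km

1840 m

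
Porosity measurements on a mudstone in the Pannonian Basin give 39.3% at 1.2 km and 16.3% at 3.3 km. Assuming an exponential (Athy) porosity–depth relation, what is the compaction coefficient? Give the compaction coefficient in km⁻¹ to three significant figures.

0.419 km⁻¹

Athy: n(d) = n₀ e^(−kd) ⇒ n₁/n₂ = e^{k(d₂−d₁)} ⇒ k = ln(n₁/n₂)/(d₂−d₁)
k = ln(0.393/0.163) / (3.3 − 1.2) = ln(2.411) / 2.1 = 0.8801 / 2.1 = 0.4191 km⁻¹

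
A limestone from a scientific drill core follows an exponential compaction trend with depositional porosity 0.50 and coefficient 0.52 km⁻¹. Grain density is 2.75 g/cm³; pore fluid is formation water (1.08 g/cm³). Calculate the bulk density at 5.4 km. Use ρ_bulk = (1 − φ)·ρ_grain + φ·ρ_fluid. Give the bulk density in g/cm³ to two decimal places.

2.70 g/cm³

Porosity at depth: φ = 0.5·exp(−0.52×5.4) = 0.5×0.0603 = 0.0302
Bulk density: ρ_b = (1−φ)ρ_g + φ·ρ_f = 0.9698×2.75 + 0.0302×1.08
       = 2.667 + 0.033 = 2.700 g/cm³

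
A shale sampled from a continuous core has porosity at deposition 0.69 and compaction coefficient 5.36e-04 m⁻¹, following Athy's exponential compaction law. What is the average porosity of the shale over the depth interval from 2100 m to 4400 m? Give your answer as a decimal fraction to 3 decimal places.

Working in km (1 km = 1000 m; β in km⁻¹ = β in m⁻¹ × 1000):
⟨n⟩ = (1/(z₂−z₁)) ∫ n₀ e^(−βz) dz = n₀·(e^(−β·z₁) − e^(−β·z₂)) / (β·(z₂−z₁))
e^(−0.536×2.1) = 0.3245; e^(−0.536×4.4) = 0.0946
⟨n⟩ = 0.69 × (0.3245 − 0.0946) / (0.536 × 2.3) = 0.69 × 0.1865 = 0.1287

0.129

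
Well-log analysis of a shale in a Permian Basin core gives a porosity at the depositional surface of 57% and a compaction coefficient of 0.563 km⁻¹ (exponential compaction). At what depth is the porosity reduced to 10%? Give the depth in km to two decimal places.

Invert Athy's law: z = ln(φ₀/φ) / β
z = ln(0.57/0.1) / 0.563 = ln(5.7) / 0.563 = 1.7405 / 0.563 = 3.091 km

3.09 km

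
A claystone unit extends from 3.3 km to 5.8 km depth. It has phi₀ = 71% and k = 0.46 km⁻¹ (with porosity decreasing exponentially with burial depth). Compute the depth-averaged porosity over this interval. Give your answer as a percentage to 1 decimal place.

⟨phi⟩ = (1/(d₂−d₁)) ∫ phi₀ e^(−kd) dd = phi₀·(e^(−k·d₁) − e^(−k·d₂)) / (k·(d₂−d₁))
e^(−0.46×3.3) = 0.2191; e^(−0.46×5.8) = 0.0694
⟨phi⟩ = 0.71 × (0.2191 − 0.0694) / (0.46 × 2.5) = 0.71 × 0.1302 = 0.0925

9.2%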